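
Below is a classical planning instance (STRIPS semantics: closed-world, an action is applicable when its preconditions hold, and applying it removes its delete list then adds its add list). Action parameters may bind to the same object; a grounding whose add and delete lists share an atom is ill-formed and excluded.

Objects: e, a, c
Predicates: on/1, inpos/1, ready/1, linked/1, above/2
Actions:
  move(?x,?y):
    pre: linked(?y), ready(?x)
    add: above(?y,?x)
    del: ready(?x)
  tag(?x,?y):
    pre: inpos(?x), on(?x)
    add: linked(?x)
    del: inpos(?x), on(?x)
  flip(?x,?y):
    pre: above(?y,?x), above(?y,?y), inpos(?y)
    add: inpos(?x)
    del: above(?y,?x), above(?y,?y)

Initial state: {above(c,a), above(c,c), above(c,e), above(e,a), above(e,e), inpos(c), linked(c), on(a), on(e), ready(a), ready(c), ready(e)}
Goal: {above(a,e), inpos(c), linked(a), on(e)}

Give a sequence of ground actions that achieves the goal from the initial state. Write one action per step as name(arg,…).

1. flip(a,c)  →  {above(c,e), above(e,a), above(e,e), inpos(a), inpos(c), linked(c), on(a), on(e), ready(a), ready(c), ready(e)}
2. tag(a,e)  →  {above(c,e), above(e,a), above(e,e), inpos(c), linked(a), linked(c), on(e), ready(a), ready(c), ready(e)}
3. move(e,a)  →  {above(a,e), above(c,e), above(e,a), above(e,e), inpos(c), linked(a), linked(c), on(e), ready(a), ready(c)}

flip(a,c); tag(a,e); move(e,a)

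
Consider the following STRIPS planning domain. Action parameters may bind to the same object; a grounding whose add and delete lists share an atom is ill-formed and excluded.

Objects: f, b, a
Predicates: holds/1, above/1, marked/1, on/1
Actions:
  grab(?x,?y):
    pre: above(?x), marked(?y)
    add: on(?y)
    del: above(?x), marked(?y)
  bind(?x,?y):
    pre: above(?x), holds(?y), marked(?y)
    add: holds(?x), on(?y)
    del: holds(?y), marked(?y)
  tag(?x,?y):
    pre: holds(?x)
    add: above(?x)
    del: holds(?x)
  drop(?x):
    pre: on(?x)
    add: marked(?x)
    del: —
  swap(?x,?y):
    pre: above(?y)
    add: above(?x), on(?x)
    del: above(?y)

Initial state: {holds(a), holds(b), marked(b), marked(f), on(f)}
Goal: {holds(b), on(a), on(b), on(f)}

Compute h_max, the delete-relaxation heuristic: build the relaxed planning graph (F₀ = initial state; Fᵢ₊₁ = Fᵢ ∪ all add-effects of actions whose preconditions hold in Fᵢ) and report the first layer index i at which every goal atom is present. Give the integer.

F0 = init (5 atoms)
F1 = F0 ∪ {above(a), above(b)}  (7 atoms)
F2 = F1 ∪ {above(f), on(a), on(b)}  (10 atoms)
goal ⊆ F2  ⇒  h_max = 2

2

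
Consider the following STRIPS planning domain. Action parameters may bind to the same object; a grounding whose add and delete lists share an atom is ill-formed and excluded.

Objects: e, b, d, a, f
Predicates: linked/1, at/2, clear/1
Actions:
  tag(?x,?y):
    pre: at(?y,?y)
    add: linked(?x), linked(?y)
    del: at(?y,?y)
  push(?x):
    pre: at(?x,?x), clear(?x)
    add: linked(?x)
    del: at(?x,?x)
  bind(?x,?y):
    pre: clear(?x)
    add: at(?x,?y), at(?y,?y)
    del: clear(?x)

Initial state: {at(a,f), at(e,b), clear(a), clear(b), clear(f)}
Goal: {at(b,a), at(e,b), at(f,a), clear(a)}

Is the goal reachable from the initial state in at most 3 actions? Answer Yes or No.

1. bind(b,a)  →  {at(a,a), at(a,f), at(b,a), at(e,b), clear(a), clear(f)}
2. bind(f,a)  →  {at(a,a), at(a,f), at(b,a), at(e,b), at(f,a), clear(a)}
optimal plan length = 2; 2 ≤ 3

Yes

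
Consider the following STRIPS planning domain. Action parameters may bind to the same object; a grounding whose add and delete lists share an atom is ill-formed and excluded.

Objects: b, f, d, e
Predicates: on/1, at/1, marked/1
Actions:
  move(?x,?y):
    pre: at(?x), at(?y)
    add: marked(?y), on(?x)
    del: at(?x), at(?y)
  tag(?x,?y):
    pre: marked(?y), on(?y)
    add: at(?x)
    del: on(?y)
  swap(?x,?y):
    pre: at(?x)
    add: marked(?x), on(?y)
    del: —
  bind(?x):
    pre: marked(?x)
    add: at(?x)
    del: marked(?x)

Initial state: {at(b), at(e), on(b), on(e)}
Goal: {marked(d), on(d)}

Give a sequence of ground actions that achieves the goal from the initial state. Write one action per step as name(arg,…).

1. move(b,b)  →  {at(e), marked(b), on(b), on(e)}
2. tag(d,b)  →  {at(d), at(e), marked(b), on(e)}
3. move(d,d)  →  {at(e), marked(b), marked(d), on(d), on(e)}

move(b,b); tag(d,b); move(d,d)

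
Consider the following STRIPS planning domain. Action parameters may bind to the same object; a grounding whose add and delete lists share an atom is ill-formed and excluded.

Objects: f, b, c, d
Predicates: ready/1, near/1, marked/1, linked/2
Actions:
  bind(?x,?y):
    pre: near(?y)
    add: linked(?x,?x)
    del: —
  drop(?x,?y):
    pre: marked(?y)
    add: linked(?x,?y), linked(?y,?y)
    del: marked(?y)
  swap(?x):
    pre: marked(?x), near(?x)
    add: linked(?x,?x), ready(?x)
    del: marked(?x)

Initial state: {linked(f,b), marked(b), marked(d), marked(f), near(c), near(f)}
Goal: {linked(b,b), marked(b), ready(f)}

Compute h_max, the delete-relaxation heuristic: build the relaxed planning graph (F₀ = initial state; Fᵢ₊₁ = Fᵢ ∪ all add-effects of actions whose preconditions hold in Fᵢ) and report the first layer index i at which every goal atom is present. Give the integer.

F0 = init (6 atoms)
F1 = F0 ∪ {linked(b,b), linked(b,d), linked(b,f), linked(c,b), linked(c,c), linked(c,d), linked(c,f), linked(d,b), linked(d,d), linked(d,f), linked(f,d), linked(f,f), ready(f)}  (19 atoms)
goal ⊆ F1  ⇒  h_max = 1

1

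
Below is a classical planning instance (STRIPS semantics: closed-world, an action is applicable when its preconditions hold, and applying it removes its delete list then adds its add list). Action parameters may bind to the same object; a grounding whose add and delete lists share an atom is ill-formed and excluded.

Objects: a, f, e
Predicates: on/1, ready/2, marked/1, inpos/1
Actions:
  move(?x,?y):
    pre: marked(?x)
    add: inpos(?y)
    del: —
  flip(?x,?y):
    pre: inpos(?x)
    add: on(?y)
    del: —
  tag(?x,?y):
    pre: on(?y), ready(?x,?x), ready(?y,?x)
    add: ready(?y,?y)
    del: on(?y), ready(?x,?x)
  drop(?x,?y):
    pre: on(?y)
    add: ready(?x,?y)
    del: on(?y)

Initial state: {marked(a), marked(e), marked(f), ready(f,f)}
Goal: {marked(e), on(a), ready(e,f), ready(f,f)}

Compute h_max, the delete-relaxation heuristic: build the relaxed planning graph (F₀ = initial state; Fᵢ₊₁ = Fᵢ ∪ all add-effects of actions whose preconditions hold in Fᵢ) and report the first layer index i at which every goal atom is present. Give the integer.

3

F0 = init (4 atoms)
F1 = F0 ∪ {inpos(a), inpos(e), inpos(f)}  (7 atoms)
F2 = F1 ∪ {on(a), on(e), on(f)}  (10 atoms)
F3 = F2 ∪ {ready(a,a), ready(a,e), ready(a,f), ready(e,a), ready(e,e), ready(e,f), ready(f,a), ready(f,e)}  (18 atoms)
goal ⊆ F3  ⇒  h_max = 3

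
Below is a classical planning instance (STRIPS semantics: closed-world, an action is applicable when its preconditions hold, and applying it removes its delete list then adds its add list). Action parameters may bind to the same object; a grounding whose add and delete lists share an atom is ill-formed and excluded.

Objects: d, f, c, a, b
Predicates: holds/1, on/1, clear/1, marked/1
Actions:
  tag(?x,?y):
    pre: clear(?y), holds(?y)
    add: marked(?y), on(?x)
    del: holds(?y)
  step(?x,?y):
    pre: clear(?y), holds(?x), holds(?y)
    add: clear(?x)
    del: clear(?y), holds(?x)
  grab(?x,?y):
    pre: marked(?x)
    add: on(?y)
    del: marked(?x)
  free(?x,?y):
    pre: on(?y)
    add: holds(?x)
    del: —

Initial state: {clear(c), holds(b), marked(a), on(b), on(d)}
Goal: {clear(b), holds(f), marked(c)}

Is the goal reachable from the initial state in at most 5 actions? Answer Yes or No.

Yes

1. free(f,d)  →  {clear(c), holds(b), holds(f), marked(a), on(b), on(d)}
2. free(c,d)  →  {clear(c), holds(b), holds(c), holds(f), marked(a), on(b), on(d)}
3. tag(d,c)  →  {clear(c), holds(b), holds(f), marked(a), marked(c), on(b), on(d)}
4. free(c,d)  →  {clear(c), holds(b), holds(c), holds(f), marked(a), marked(c), on(b), on(d)}
5. step(b,c)  →  {clear(b), holds(c), holds(f), marked(a), marked(c), on(b), on(d)}
optimal plan length = 5; 5 ≤ 5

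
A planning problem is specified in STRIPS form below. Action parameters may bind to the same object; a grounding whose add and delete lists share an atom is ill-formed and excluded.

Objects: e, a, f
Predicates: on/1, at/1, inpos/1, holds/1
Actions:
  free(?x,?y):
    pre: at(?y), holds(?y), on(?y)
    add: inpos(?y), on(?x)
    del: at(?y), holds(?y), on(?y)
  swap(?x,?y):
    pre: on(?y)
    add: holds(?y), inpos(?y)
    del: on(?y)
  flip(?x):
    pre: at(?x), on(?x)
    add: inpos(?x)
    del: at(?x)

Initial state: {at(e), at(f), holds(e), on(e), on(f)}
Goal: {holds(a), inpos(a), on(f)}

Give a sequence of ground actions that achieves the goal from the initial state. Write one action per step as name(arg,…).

1. free(a,e)  →  {at(f), inpos(e), on(a), on(f)}
2. swap(e,a)  →  {at(f), holds(a), inpos(a), inpos(e), on(f)}

free(a,e); swap(e,a)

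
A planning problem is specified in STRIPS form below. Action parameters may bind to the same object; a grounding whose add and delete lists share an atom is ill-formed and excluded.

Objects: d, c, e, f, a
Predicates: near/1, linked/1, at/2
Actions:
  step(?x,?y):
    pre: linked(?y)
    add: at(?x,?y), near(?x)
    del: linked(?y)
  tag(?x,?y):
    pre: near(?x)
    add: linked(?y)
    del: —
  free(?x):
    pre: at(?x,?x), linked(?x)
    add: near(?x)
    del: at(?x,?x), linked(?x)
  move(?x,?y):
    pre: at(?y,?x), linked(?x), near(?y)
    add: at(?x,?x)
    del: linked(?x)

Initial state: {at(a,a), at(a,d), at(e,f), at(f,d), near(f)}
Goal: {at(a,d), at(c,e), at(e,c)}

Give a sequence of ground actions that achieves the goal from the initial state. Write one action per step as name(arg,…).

1. tag(f,c)  →  {at(a,a), at(a,d), at(e,f), at(f,d), linked(c), near(f)}
2. step(e,c)  →  {at(a,a), at(a,d), at(e,c), at(e,f), at(f,d), near(e), near(f)}
3. tag(e,e)  →  {at(a,a), at(a,d), at(e,c), at(e,f), at(f,d), linked(e), near(e), near(f)}
4. step(c,e)  →  {at(a,a), at(a,d), at(c,e), at(e,c), at(e,f), at(f,d), near(c), near(e), near(f)}

tag(f,c); step(e,c); tag(e,e); step(c,e)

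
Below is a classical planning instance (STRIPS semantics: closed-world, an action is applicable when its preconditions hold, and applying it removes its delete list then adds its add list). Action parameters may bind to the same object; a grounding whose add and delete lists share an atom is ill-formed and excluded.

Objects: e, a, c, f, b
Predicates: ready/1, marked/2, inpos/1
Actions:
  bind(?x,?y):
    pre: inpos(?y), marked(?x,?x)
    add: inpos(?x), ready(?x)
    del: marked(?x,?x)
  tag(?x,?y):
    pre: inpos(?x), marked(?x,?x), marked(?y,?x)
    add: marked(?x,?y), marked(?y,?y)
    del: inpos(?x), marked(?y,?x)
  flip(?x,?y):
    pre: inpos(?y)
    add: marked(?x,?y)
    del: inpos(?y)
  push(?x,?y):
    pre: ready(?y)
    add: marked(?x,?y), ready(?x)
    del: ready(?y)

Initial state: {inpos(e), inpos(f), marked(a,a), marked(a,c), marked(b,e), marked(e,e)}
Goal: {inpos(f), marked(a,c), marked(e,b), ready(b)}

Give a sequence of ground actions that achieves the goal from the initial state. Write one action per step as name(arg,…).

tag(e,b); bind(b,f)

1. tag(e,b)  →  {inpos(f), marked(a,a), marked(a,c), marked(b,b), marked(e,b), marked(e,e)}
2. bind(b,f)  →  {inpos(b), inpos(f), marked(a,a), marked(a,c), marked(e,b), marked(e,e), ready(b)}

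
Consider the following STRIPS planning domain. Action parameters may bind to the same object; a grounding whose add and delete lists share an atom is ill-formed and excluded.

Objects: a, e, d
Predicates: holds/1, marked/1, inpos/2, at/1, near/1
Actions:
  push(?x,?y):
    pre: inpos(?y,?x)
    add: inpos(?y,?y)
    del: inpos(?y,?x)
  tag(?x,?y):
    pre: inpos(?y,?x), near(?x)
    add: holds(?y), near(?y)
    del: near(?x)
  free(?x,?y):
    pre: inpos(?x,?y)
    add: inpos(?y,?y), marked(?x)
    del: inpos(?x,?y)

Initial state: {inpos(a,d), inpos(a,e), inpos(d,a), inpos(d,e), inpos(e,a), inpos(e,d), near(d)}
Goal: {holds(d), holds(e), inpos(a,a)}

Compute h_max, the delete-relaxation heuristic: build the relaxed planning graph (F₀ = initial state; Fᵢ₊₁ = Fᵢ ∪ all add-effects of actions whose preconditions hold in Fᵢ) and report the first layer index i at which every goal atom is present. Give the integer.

F0 = init (7 atoms)
F1 = F0 ∪ {holds(a), holds(e), inpos(a,a), inpos(d,d), inpos(e,e), marked(a), marked(d), marked(e), near(a), near(e)}  (17 atoms)
F2 = F1 ∪ {holds(d)}  (18 atoms)
goal ⊆ F2  ⇒  h_max = 2

2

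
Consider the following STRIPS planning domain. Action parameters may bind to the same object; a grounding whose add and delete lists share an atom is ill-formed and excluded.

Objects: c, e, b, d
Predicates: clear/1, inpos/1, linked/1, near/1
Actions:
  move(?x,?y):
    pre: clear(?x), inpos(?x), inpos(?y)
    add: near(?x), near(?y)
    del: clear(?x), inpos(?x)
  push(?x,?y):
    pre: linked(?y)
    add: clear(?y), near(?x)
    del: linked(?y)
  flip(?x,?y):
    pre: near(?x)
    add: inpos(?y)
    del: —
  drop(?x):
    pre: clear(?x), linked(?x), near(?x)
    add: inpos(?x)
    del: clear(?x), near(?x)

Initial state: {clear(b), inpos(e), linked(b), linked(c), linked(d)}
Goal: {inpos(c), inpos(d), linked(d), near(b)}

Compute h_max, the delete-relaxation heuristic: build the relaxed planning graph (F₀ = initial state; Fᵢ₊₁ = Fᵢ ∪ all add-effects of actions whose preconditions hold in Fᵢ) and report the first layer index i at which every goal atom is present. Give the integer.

F0 = init (5 atoms)
F1 = F0 ∪ {clear(c), clear(d), near(b), near(c), near(d), near(e)}  (11 atoms)
F2 = F1 ∪ {inpos(b), inpos(c), inpos(d)}  (14 atoms)
goal ⊆ F2  ⇒  h_max = 2

2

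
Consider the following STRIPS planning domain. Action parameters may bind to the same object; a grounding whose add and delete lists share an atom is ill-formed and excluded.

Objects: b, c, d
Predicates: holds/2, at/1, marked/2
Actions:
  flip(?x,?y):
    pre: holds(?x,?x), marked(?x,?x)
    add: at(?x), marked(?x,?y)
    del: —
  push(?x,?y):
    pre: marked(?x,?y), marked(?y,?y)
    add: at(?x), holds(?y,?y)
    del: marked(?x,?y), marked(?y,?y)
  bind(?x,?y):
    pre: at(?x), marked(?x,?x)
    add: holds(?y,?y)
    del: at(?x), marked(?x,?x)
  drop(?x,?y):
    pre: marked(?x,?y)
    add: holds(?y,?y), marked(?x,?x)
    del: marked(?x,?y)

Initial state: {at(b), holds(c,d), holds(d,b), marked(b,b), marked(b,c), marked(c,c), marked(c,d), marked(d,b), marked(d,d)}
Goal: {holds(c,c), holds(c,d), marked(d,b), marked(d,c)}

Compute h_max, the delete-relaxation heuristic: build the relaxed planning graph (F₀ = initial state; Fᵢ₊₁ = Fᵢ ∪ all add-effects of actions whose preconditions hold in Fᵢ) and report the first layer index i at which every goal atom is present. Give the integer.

2

F0 = init (9 atoms)
F1 = F0 ∪ {at(c), at(d), holds(b,b), holds(c,c), holds(d,d)}  (14 atoms)
F2 = F1 ∪ {marked(b,d), marked(c,b), marked(d,c)}  (17 atoms)
goal ⊆ F2  ⇒  h_max = 2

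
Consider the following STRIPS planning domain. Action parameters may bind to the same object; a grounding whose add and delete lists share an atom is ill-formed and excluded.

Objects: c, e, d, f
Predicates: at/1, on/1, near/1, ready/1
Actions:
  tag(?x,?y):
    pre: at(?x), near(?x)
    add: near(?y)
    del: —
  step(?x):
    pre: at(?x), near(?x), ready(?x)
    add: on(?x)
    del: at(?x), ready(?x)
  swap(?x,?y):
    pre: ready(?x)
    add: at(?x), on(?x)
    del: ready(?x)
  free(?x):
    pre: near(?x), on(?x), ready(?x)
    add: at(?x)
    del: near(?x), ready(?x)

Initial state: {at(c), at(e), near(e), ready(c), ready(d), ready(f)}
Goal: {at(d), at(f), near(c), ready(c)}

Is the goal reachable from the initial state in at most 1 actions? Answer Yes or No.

1. tag(e,c)  →  {at(c), at(e), near(c), near(e), ready(c), ready(d), ready(f)}
2. swap(d,c)  →  {at(c), at(d), at(e), near(c), near(e), on(d), ready(c), ready(f)}
3. swap(f,c)  →  {at(c), at(d), at(e), at(f), near(c), near(e), on(d), on(f), ready(c)}
optimal plan length = 3; 3 > 1

No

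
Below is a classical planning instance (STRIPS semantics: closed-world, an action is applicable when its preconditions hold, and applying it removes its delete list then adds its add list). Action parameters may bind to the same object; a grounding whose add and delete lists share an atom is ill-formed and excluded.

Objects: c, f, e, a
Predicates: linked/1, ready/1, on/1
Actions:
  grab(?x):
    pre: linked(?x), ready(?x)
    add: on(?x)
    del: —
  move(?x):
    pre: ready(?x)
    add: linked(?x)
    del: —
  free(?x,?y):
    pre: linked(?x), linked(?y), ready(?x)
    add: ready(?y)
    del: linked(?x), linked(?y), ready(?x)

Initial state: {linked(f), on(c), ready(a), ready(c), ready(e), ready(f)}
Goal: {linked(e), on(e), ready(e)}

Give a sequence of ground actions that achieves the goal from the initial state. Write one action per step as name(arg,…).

move(e); grab(e)

1. move(e)  →  {linked(e), linked(f), on(c), ready(a), ready(c), ready(e), ready(f)}
2. grab(e)  →  {linked(e), linked(f), on(c), on(e), ready(a), ready(c), ready(e), ready(f)}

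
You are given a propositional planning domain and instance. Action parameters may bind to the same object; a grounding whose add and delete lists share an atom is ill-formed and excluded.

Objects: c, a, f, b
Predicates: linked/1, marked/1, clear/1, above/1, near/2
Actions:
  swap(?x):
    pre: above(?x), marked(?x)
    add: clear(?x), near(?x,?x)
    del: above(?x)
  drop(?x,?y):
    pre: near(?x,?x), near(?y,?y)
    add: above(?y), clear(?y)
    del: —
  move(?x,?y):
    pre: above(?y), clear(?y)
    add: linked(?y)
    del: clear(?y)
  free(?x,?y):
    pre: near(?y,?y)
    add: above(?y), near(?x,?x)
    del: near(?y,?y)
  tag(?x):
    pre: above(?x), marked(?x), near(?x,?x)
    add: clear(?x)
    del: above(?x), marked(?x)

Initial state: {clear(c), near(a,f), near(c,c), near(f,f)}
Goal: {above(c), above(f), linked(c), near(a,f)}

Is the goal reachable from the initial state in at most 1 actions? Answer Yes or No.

1. drop(c,c)  →  {above(c), clear(c), near(a,f), near(c,c), near(f,f)}
2. drop(c,f)  →  {above(c), above(f), clear(c), clear(f), near(a,f), near(c,c), near(f,f)}
3. move(c,c)  →  {above(c), above(f), clear(f), linked(c), near(a,f), near(c,c), near(f,f)}
optimal plan length = 3; 3 > 1

No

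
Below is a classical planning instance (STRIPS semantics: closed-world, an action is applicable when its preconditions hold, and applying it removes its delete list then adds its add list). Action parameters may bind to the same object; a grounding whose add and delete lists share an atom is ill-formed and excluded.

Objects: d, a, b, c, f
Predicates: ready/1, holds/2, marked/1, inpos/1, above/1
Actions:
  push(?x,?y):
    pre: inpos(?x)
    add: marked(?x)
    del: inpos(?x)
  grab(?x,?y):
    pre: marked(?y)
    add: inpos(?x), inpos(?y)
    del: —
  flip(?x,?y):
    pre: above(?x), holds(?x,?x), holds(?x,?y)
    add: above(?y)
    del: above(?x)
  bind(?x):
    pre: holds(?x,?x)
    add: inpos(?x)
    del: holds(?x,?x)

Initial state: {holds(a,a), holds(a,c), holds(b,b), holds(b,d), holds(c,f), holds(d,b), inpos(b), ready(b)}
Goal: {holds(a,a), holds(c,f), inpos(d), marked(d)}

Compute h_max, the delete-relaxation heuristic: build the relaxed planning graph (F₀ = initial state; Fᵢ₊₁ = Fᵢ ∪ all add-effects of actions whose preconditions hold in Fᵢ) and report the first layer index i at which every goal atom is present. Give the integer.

3

F0 = init (8 atoms)
F1 = F0 ∪ {inpos(a), marked(b)}  (10 atoms)
F2 = F1 ∪ {inpos(c), inpos(d), inpos(f), marked(a)}  (14 atoms)
F3 = F2 ∪ {marked(c), marked(d), marked(f)}  (17 atoms)
goal ⊆ F3  ⇒  h_max = 3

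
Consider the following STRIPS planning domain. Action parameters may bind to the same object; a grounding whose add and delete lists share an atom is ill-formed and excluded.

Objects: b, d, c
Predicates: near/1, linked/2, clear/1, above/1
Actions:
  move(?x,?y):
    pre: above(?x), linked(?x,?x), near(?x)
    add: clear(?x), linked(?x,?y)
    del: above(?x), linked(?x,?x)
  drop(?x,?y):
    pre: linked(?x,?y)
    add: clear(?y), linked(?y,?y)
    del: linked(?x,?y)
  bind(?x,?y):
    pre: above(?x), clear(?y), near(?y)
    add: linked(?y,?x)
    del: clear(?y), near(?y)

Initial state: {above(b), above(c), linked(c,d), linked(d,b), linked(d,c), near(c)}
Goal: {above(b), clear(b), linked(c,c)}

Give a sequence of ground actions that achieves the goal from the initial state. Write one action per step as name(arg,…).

drop(d,b); drop(d,c)

1. drop(d,b)  →  {above(b), above(c), clear(b), linked(b,b), linked(c,d), linked(d,c), near(c)}
2. drop(d,c)  →  {above(b), above(c), clear(b), clear(c), linked(b,b), linked(c,c), linked(c,d), near(c)}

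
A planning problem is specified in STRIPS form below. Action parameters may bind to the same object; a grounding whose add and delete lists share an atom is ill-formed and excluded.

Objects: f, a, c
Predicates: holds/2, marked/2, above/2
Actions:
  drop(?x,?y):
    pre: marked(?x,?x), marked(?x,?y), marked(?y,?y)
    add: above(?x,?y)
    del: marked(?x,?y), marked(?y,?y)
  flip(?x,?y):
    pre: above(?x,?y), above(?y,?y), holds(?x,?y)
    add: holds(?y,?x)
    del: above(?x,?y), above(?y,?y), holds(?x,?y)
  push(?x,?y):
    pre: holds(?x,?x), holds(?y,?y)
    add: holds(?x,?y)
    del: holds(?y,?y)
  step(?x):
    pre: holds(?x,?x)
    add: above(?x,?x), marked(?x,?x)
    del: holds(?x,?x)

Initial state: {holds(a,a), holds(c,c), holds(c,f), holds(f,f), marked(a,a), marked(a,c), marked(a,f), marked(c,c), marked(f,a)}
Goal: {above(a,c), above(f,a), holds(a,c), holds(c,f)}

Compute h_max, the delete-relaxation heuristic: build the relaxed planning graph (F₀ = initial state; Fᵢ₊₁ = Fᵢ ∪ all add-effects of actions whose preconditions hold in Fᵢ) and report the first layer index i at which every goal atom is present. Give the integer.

F0 = init (9 atoms)
F1 = F0 ∪ {above(a,a), above(a,c), above(c,c), above(f,f), holds(a,c), holds(a,f), holds(c,a), holds(f,a), holds(f,c), marked(f,f)}  (19 atoms)
F2 = F1 ∪ {above(a,f), above(f,a)}  (21 atoms)
goal ⊆ F2  ⇒  h_max = 2

2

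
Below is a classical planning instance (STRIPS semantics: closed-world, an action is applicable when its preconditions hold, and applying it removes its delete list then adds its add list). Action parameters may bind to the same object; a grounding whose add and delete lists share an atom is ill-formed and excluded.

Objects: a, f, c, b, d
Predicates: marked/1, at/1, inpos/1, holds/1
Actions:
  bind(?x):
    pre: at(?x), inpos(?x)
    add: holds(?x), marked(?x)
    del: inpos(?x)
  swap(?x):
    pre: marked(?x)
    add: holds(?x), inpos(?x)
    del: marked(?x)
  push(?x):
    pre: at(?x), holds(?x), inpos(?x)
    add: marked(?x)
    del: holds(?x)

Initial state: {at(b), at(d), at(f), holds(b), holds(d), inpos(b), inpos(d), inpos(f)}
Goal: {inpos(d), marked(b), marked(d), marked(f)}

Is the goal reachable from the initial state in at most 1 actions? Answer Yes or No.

1. bind(f)  →  {at(b), at(d), at(f), holds(b), holds(d), holds(f), inpos(b), inpos(d), marked(f)}
2. bind(b)  →  {at(b), at(d), at(f), holds(b), holds(d), holds(f), inpos(d), marked(b), marked(f)}
3. push(d)  →  {at(b), at(d), at(f), holds(b), holds(f), inpos(d), marked(b), marked(d), marked(f)}
optimal plan length = 3; 3 > 1

No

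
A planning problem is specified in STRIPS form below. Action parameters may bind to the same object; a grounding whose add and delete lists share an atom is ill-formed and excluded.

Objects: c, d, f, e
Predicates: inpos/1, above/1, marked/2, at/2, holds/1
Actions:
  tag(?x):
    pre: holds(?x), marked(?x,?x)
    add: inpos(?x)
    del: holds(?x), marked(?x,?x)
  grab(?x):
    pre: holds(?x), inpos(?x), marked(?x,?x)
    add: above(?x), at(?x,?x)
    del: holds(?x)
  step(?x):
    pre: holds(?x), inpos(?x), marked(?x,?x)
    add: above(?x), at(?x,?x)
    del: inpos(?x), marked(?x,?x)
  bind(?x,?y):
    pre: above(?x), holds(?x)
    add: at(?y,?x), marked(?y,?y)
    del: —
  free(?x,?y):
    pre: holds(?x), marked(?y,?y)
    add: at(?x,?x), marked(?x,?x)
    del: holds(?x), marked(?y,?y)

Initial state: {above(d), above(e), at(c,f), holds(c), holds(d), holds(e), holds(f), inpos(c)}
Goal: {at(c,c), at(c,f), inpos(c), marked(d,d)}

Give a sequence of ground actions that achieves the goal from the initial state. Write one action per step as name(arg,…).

1. bind(d,c)  →  {above(d), above(e), at(c,d), at(c,f), holds(c), holds(d), holds(e), holds(f), inpos(c), marked(c,c)}
2. grab(c)  →  {above(c), above(d), above(e), at(c,c), at(c,d), at(c,f), holds(d), holds(e), holds(f), inpos(c), marked(c,c)}
3. bind(d,d)  →  {above(c), above(d), above(e), at(c,c), at(c,d), at(c,f), at(d,d), holds(d), holds(e), holds(f), inpos(c), marked(c,c), marked(d,d)}

bind(d,c); grab(c); bind(d,d)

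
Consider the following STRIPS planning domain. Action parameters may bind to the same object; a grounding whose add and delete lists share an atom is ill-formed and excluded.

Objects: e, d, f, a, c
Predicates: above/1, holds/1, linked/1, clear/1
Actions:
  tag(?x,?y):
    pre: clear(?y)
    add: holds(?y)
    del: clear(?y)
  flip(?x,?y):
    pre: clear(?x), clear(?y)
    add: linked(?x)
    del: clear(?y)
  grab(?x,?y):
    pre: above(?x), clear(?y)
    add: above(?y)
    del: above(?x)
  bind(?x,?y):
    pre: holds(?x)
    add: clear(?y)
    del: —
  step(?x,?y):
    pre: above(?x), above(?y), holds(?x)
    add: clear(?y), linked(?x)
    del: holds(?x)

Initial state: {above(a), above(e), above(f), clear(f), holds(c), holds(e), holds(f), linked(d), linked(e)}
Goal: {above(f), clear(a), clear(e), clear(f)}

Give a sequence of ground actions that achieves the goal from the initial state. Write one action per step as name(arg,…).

1. bind(e,e)  →  {above(a), above(e), above(f), clear(e), clear(f), holds(c), holds(e), holds(f), linked(d), linked(e)}
2. bind(e,a)  →  {above(a), above(e), above(f), clear(a), clear(e), clear(f), holds(c), holds(e), holds(f), linked(d), linked(e)}

bind(e,e); bind(e,a)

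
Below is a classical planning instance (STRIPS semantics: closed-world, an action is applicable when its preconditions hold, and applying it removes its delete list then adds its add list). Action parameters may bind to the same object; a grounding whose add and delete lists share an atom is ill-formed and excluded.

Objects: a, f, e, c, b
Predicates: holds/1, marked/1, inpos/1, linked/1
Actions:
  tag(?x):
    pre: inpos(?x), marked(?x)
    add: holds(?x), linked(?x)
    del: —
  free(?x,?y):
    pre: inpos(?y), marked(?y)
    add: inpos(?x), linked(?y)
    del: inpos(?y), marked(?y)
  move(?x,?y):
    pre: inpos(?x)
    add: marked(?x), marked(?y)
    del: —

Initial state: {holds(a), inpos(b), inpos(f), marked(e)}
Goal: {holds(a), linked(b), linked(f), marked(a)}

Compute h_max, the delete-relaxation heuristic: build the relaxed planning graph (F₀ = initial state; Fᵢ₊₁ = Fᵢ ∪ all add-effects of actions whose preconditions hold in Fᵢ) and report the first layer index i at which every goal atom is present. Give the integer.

2

F0 = init (4 atoms)
F1 = F0 ∪ {marked(a), marked(b), marked(c), marked(f)}  (8 atoms)
F2 = F1 ∪ {holds(b), holds(f), inpos(a), inpos(c), inpos(e), linked(b), linked(f)}  (15 atoms)
goal ⊆ F2  ⇒  h_max = 2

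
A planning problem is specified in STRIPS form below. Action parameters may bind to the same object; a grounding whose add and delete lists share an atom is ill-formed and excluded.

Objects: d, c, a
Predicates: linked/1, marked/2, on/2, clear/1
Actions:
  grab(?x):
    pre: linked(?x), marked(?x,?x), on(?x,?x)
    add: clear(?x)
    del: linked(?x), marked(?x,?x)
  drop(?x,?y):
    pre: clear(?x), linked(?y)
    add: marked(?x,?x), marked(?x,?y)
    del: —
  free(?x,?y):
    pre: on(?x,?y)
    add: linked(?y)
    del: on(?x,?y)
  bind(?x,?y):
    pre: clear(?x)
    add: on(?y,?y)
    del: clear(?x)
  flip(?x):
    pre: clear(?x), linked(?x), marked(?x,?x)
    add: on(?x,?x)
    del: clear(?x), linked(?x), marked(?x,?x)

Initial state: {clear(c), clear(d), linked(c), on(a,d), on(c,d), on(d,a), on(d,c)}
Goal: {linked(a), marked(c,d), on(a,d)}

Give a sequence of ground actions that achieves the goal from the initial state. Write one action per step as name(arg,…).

1. free(d,a)  →  {clear(c), clear(d), linked(a), linked(c), on(a,d), on(c,d), on(d,c)}
2. free(c,d)  →  {clear(c), clear(d), linked(a), linked(c), linked(d), on(a,d), on(d,c)}
3. drop(c,d)  →  {clear(c), clear(d), linked(a), linked(c), linked(d), marked(c,c), marked(c,d), on(a,d), on(d,c)}

free(d,a); free(c,d); drop(c,d)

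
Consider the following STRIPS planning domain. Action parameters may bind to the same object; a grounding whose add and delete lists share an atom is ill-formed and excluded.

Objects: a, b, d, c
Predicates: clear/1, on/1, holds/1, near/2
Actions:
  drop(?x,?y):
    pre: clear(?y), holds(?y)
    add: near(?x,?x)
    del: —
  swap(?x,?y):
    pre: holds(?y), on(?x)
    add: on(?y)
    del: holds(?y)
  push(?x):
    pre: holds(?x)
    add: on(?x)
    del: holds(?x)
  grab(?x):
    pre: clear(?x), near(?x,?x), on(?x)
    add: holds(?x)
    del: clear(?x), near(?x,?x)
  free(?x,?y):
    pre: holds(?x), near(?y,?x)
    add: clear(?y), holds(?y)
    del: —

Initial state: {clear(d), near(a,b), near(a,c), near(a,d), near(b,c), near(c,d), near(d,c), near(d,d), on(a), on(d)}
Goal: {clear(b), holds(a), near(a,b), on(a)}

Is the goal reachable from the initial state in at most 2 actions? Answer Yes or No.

No

1. grab(d)  →  {holds(d), near(a,b), near(a,c), near(a,d), near(b,c), near(c,d), near(d,c), on(a), on(d)}
2. free(d,a)  →  {clear(a), holds(a), holds(d), near(a,b), near(a,c), near(a,d), near(b,c), near(c,d), near(d,c), on(a), on(d)}
3. free(d,c)  →  {clear(a), clear(c), holds(a), holds(c), holds(d), near(a,b), near(a,c), near(a,d), near(b,c), near(c,d), near(d,c), on(a), on(d)}
4. free(c,b)  →  {clear(a), clear(b), clear(c), holds(a), holds(b), holds(c), holds(d), near(a,b), near(a,c), near(a,d), near(b,c), near(c,d), near(d,c), on(a), on(d)}
optimal plan length = 4; 4 > 2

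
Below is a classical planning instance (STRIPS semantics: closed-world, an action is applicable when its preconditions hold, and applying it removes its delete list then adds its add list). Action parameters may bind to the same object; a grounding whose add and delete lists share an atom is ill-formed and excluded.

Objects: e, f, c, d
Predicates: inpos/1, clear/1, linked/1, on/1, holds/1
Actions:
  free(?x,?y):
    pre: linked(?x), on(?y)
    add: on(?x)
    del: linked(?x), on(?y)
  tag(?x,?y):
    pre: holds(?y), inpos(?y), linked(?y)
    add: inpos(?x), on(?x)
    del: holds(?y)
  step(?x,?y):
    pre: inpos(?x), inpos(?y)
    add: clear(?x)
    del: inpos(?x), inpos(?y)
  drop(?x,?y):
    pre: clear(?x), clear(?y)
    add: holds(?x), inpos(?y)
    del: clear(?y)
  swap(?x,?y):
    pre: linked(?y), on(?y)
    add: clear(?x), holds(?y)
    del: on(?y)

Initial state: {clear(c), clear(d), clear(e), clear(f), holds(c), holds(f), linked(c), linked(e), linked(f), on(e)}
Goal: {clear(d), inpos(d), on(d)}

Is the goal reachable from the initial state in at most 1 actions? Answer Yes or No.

No

1. drop(e,e)  →  {clear(c), clear(d), clear(f), holds(c), holds(e), holds(f), inpos(e), linked(c), linked(e), linked(f), on(e)}
2. tag(d,e)  →  {clear(c), clear(d), clear(f), holds(c), holds(f), inpos(d), inpos(e), linked(c), linked(e), linked(f), on(d), on(e)}
optimal plan length = 2; 2 > 1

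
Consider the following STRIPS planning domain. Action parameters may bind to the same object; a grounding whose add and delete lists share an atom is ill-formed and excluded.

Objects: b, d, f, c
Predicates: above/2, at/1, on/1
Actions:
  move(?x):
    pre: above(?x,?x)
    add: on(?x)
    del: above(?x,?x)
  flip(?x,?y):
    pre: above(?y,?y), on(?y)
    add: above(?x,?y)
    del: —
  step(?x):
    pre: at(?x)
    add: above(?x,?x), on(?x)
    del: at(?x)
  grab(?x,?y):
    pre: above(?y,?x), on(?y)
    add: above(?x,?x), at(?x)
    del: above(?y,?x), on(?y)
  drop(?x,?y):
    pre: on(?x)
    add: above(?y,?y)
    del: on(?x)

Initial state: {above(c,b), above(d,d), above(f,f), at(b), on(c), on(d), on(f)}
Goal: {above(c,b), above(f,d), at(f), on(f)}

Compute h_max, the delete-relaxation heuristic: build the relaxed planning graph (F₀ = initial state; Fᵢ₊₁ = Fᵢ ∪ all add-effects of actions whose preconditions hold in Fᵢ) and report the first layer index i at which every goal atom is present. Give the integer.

2

F0 = init (7 atoms)
F1 = F0 ∪ {above(b,b), above(b,d), above(b,f), above(c,c), above(c,d), above(c,f), above(d,f), above(f,d), on(b)}  (16 atoms)
F2 = F1 ∪ {above(b,c), above(d,b), above(d,c), above(f,b), above(f,c), at(d), at(f)}  (23 atoms)
goal ⊆ F2  ⇒  h_max = 2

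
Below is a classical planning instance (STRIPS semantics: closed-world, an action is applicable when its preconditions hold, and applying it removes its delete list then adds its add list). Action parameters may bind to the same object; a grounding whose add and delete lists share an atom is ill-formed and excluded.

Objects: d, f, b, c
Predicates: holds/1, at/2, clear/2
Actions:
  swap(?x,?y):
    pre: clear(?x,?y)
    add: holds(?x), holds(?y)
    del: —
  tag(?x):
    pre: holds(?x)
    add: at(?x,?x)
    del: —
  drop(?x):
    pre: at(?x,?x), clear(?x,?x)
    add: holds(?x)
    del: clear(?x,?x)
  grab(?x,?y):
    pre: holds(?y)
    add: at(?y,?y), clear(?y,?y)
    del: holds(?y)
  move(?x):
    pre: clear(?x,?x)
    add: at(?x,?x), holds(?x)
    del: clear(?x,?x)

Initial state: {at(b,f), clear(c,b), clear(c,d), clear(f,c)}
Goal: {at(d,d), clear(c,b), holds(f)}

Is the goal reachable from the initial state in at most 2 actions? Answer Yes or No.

1. swap(f,c)  →  {at(b,f), clear(c,b), clear(c,d), clear(f,c), holds(c), holds(f)}
2. swap(c,d)  →  {at(b,f), clear(c,b), clear(c,d), clear(f,c), holds(c), holds(d), holds(f)}
3. tag(d)  →  {at(b,f), at(d,d), clear(c,b), clear(c,d), clear(f,c), holds(c), holds(d), holds(f)}
optimal plan length = 3; 3 > 2

No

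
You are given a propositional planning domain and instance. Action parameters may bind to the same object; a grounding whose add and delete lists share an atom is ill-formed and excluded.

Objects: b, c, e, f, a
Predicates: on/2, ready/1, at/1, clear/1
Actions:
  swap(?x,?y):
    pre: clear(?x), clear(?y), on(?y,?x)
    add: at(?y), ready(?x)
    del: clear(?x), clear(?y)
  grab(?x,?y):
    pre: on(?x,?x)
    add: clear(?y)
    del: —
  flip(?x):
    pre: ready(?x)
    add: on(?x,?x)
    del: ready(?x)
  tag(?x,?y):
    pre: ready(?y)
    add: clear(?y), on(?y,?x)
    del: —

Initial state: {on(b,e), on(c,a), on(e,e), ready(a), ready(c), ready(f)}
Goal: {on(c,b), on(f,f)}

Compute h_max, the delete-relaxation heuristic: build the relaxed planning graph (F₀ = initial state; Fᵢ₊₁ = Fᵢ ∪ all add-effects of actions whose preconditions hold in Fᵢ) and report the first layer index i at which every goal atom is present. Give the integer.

F0 = init (6 atoms)
F1 = F0 ∪ {clear(a), clear(b), clear(c), clear(e), clear(f), on(a,a), on(a,b), on(a,c), on(a,e), on(a,f), on(c,b), on(c,c), on(c,e), on(c,f), on(f,a), on(f,b), on(f,c), on(f,e), on(f,f)}  (25 atoms)
goal ⊆ F1  ⇒  h_max = 1

1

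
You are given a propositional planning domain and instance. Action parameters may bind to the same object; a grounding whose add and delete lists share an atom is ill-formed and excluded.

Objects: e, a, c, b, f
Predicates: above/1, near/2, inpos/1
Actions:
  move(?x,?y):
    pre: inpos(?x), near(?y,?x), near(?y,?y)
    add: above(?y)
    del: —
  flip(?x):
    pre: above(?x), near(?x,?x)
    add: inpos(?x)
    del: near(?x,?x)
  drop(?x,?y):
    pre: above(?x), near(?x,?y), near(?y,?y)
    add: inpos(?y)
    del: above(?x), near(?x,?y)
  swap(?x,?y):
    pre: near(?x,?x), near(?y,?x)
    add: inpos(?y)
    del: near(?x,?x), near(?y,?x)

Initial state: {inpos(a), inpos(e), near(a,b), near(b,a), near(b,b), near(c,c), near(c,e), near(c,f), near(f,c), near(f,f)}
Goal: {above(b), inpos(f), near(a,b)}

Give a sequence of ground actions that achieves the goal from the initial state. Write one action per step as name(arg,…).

move(a,b); swap(c,f)

1. move(a,b)  →  {above(b), inpos(a), inpos(e), near(a,b), near(b,a), near(b,b), near(c,c), near(c,e), near(c,f), near(f,c), near(f,f)}
2. swap(c,f)  →  {above(b), inpos(a), inpos(e), inpos(f), near(a,b), near(b,a), near(b,b), near(c,e), near(c,f), near(f,f)}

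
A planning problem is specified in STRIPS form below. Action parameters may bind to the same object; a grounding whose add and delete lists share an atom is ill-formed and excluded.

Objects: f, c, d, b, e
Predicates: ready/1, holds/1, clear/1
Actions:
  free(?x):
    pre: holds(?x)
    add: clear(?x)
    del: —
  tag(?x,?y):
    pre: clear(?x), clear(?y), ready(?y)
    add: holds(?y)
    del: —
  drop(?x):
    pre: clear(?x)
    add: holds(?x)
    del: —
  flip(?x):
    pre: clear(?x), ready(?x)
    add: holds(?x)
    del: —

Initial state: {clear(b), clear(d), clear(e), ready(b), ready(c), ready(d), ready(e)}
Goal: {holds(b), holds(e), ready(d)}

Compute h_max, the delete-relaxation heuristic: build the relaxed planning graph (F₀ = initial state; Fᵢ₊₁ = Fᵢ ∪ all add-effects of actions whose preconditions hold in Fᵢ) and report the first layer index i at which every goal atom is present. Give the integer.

1

F0 = init (7 atoms)
F1 = F0 ∪ {holds(b), holds(d), holds(e)}  (10 atoms)
goal ⊆ F1  ⇒  h_max = 1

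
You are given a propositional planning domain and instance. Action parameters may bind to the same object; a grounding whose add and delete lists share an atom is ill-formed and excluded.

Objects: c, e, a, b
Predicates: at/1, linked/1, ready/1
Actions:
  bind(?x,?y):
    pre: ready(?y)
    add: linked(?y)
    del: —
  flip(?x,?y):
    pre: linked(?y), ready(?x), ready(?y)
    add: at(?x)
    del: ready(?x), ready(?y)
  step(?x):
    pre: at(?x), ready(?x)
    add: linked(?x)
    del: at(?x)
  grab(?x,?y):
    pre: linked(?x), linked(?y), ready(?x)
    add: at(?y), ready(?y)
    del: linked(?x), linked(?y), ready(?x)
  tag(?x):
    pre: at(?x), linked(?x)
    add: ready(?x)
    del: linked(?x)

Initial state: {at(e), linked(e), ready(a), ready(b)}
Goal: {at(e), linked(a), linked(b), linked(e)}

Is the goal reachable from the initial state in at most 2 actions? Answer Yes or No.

1. bind(c,a)  →  {at(e), linked(a), linked(e), ready(a), ready(b)}
2. bind(c,b)  →  {at(e), linked(a), linked(b), linked(e), ready(a), ready(b)}
optimal plan length = 2; 2 ≤ 2

Yes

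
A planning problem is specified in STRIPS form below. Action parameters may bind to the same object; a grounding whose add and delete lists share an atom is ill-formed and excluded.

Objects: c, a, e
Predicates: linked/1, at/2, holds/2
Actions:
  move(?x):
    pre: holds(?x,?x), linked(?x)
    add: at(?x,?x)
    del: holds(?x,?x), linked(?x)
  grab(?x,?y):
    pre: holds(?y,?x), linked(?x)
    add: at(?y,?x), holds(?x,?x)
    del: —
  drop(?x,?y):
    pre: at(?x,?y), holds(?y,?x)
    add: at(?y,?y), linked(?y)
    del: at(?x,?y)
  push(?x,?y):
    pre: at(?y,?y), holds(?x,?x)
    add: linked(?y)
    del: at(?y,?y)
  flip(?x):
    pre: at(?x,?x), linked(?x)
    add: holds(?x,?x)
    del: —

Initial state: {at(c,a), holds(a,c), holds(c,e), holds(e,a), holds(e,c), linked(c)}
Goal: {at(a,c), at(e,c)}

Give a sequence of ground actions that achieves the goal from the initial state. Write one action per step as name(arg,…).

1. grab(c,a)  →  {at(a,c), at(c,a), holds(a,c), holds(c,c), holds(c,e), holds(e,a), holds(e,c), linked(c)}
2. grab(c,e)  →  {at(a,c), at(c,a), at(e,c), holds(a,c), holds(c,c), holds(c,e), holds(e,a), holds(e,c), linked(c)}

grab(c,a); grab(c,e)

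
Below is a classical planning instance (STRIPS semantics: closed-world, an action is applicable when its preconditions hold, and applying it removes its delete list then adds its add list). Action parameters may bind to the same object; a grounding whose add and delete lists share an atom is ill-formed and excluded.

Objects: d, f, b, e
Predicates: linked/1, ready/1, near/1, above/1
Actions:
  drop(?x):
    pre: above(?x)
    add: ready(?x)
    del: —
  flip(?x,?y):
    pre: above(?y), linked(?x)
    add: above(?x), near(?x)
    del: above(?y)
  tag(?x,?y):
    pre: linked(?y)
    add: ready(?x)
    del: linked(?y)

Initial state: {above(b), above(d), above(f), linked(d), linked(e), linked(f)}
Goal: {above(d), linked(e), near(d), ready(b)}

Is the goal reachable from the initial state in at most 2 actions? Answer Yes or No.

1. drop(b)  →  {above(b), above(d), above(f), linked(d), linked(e), linked(f), ready(b)}
2. flip(d,f)  →  {above(b), above(d), linked(d), linked(e), linked(f), near(d), ready(b)}
optimal plan length = 2; 2 ≤ 2

Yes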